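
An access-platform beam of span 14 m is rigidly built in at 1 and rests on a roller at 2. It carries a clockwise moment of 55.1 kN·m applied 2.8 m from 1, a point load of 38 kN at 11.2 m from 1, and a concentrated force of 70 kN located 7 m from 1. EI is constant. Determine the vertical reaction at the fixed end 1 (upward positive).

Remove the prop at 2; the released (primary) structure is a cantilever built in at 1.
Free-end deflection of the primary structure under the applied loading (downward +):
  clockwise couple 55.1 at a = 2.8: M₀a(2L − a)/(2EI) = 1944/EI
  point load 38 at a = 11.2: Pa²(3L − a)/(6EI) = 24469/EI
  point load 70 at a = 7: Pa²(3L − a)/(6EI) = 20008/EI
  δ_0 = 46421/EI
Flexibility coefficient — unit upward force at 2: δ_{22} = L³/(3EI) = 914.7/EI.
Compatibility at 2: δ_0 − R_2·δ_{22} = 0, so R_2 = 46421/914.7 = 50.75 kN.
Vertical equilibrium: R_1 = ΣP − R_2 = 108 − 50.75 = 57.25 kN.

R_1 = 57.25 kN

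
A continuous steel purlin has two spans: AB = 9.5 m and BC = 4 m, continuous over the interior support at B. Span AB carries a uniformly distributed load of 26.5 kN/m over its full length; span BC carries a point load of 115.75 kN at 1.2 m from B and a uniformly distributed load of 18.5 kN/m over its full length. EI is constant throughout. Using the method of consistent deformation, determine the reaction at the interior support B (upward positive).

Take M_B as the redundant. Released structure: two simple spans AB and BC with a hinge at B.
End slopes at the hinge B, treating each span as simply supported:
  span AB: UDL 26.5: wL³/(24EI) = 946.7/EI
  span BC: point load 115.75 at a = 1.2: Pab(L + b)/(6LEI) = 110.2/EI
  span BC: UDL 18.5: wL³/(24EI) = 49.33/EI
  relative rotation θ_0 = (946.7 + 159.5)/EI = 1106/EI
A unit hogging moment at B produces rotation L₁/(3EI) + L₂/(3EI) = 4.5/EI.
Compatibility: M_B·(L₁+L₂)/(3EI) = θ_0, giving M_B = 245.8 kN·m (hogging).
Span AB, ΣM about A with M_B applied at B: R_B^{AB}·9.5 = 1196 + 245.8, so R_B^{AB} = 151.8 kN and R_A = 251.8 − 151.8 = 100 kN.
Span BC, ΣM about C: R_B^{BC}·4 = 472.1 + 245.8, so R_B^{BC} = 179.5 kN and R_C = 189.8 − 179.5 = 10.27 kN.
R_B = 151.8 + 179.5 = 331.2 kN.

R_B = 331.2 kN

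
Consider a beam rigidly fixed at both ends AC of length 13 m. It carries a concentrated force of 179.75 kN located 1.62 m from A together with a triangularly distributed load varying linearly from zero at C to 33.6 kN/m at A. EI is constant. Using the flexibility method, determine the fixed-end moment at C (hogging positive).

M_C = 221 kN·m

Release both end moments; the primary structure is a simply-supported span AC with redundants M_A and M_C.
End rotations of the released simple span under the applied load (×1/EI):
  at A: point load 179.75 at a = 1.62: Pab(L + b)/(6LEI) = 1036/EI
  at C: point load 179.75 at a = 1.62: Pab(L + a)/(6LEI) = 621.1/EI
  at A: triangular load, peak 33.6: w₀L³/(45EI) = 1640/EI
  at C: triangular load, peak 33.6: 7w₀L³/(360EI) = 1435/EI
  θ_A0 = 2676/EI,  θ_C0 = 2056/EI
Flexibility coefficients: a unit moment at one end gives L/(3EI) there and L/(6EI) at the far end, so f₁₁ = f₂₂ = 4.333/EI and f₁₂ = f₂₁ = 2.167/EI.
Compatibility — zero rotation at each built-in end:
  4.333 M_A + 2.167 M_C = 2676
  2.167 M_A + 4.333 M_C = 2056
Solving the pair gives M_A = 507.1 kN·m and M_C = 221 kN·m (hogging).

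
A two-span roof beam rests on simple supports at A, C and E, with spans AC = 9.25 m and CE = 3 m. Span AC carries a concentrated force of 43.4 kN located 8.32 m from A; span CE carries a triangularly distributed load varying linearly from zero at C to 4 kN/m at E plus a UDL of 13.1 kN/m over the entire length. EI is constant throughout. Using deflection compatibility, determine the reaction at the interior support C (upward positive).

R_C = 74 kN

Take M_C as the redundant. Released structure: two simple spans AC and CE with a hinge at C.
Rotations at C on the released spans (each span's end-slope, ×1/EI):
  span AC: point load 43.4 at a = 8.32: Pab(L + a)/(6LEI) = 106.3/EI
  span CE: triangular load, peak 4: 7w₀L³/(360EI) = 2.1/EI
  span CE: UDL 13.1: wL³/(24EI) = 14.74/EI
  relative rotation θ_0 = (106.3 + 16.84)/EI = 123.1/EI
A unit hogging moment at C produces rotation L₁/(3EI) + L₂/(3EI) = 4.083/EI.
Compatibility: M_C·(L₁+L₂)/(3EI) = θ_0, giving M_C = 30.16 kN·m (hogging).
Span AC, ΣM about A with M_C applied at C: R_C^{AC}·9.25 = 361.1 + 30.16, so R_C^{AC} = 42.3 kN and R_A = 43.4 − 42.3 = 1.103 kN.
Span CE, ΣM about E: R_C^{CE}·3 = 64.95 + 30.16, so R_C^{CE} = 31.7 kN and R_E = 45.3 − 31.7 = 13.6 kN.
R_C = 42.3 + 31.7 = 74 kN.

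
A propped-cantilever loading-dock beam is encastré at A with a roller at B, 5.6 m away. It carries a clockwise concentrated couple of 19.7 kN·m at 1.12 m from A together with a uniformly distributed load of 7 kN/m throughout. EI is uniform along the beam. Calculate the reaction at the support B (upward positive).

R_B = 16.6 kN

Release the roller at B. Primary structure: cantilever fixed at A.
Free-end deflection of the primary structure under the applied loading (downward +):
  clockwise couple 19.7 at a = 1.12: M₀a(2L − a)/(2EI) = 111.2/EI
  UDL 7: wL⁴/(8EI) = 860.5/EI
  δ_0 = 971.7/EI
Tip deflection under a unit load at B: L³/(3EI) = 58.54/EI.
Compatibility at B: δ_0 − R_B·δ_{BB} = 0, so R_B = 971.7/58.54 = 16.6 kN.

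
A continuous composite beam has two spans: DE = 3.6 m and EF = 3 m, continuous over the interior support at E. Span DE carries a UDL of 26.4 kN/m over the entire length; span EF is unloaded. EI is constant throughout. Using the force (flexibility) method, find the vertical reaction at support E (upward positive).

R_E = 61.78 kN

Release continuity at E by inserting a hinge; the redundant is the internal moment M_E. The primary structure is two simply-supported spans DE and EF.
End slopes at the hinge E, treating each span as simply supported:
  span DE: UDL 26.4: wL³/(24EI) = 51.32/EI
  relative rotation θ_0 = (51.32 + 0)/EI = 51.32/EI
A unit hogging moment at E produces rotation L₁/(3EI) + L₂/(3EI) = 2.2/EI.
Compatibility: M_E·(L₁+L₂)/(3EI) = θ_0, giving M_E = 23.33 kN·m (hogging).
Span DE, ΣM about D with M_E applied at E: R_E^{DE}·3.6 = 171.1 + 23.33, so R_E^{DE} = 54 kN and R_D = 95.04 − 54 = 41.04 kN.
Span EF, ΣM about F: R_E^{EF}·3 = 0 + 23.33, so R_E^{EF} = 7.776 kN and R_F = 0 − 7.776 = -7.776 kN.
R_E = 54 + 7.776 = 61.78 kN.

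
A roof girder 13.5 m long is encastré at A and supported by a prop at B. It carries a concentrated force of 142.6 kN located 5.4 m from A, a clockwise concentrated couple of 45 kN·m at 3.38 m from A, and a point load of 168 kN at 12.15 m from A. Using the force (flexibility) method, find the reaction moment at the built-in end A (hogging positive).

Release the roller at B. Primary structure: cantilever fixed at A.
Free-end deflection of the primary structure under the applied loading (downward +):
  point load 142.6 at a = 5.4: Pa²(3L − a)/(6EI) = 24326/EI
  clockwise couple 45 at a = 3.38: M₀a(2L − a)/(2EI) = 1796/EI
  point load 168 at a = 12.15: Pa²(3L − a)/(6EI) = 117183/EI
  δ_0 = 143305/EI
Tip deflection under a unit load at B: L³/(3EI) = 820.1/EI.
The prop prevents deflection at B: R_B = δ_0/δ_{BB} = 143305/820.1 = 174.7 kN.
Moment equilibrium about A: M_A = Σ(load moments about A) − R_B·L = 2856 − 174.7×13.5 = 497.3 kN·m.

M_A = 497.3 kN·m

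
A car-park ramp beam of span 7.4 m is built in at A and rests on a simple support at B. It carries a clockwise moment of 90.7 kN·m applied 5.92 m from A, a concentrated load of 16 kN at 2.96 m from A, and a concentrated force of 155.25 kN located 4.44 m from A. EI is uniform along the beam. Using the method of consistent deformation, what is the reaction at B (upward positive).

Take the reaction at B as the redundant and release it; the primary structure is a cantilever fixed at A.
Downward deflection at the released point B due to the loads:
  clockwise couple 90.7 at a = 5.92: M₀a(2L − a)/(2EI) = 2384/EI
  point load 16 at a = 2.96: Pa²(3L − a)/(6EI) = 449.5/EI
  point load 155.25 at a = 4.44: Pa²(3L − a)/(6EI) = 9059/EI
  δ_0 = 11893/EI
Tip deflection under a unit load at B: L³/(3EI) = 135.1/EI.
Compatibility at B: δ_0 − R_B·δ_{BB} = 0, so R_B = 11893/135.1 = 88.05 kN.

R_B = 88.05 kN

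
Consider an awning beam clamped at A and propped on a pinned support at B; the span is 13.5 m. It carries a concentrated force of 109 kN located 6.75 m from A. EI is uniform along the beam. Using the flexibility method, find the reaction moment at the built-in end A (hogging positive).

M_A = 275.9 kN·m

Remove the prop at B; the released (primary) structure is a cantilever built in at A.
Downward deflection at the released point B due to the loads:
  point load 109 at a = 6.75: Pa²(3L − a)/(6EI) = 27936/EI
Tip deflection under a unit load at B: L³/(3EI) = 820.1/EI.
Compatibility at B: δ_0 − R_B·δ_{BB} = 0, so R_B = 27936/820.1 = 34.06 kN.
Moment equilibrium about A: M_A = Σ(load moments about A) − R_B·L = 735.8 − 34.06×13.5 = 275.9 kN·m.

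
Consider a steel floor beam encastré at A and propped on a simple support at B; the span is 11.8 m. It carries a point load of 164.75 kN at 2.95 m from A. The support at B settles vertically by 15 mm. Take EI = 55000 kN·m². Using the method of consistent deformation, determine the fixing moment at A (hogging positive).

M_A = 336.7 kN·m

Release the roller at B. Primary structure: cantilever fixed at A.
Downward deflection at the released point B due to the loads:
  point load 164.75 at a = 2.95: Pa²(3L − a)/(6EI) = 7754/EI
Tip deflection under a unit load at B: L³/(3EI) = 547.7/EI.
With EI = 55000 kN·m²: δ_0 = 0.14098 m and δ_{BB} = 0.009958 m/kN.
Compatibility — the beam at B must follow the support down by 0.015 m: δ_0 − R_B·δ_{BB} = 0.015, so R_B = (0.14098 − 0.015)/0.009958 = 12.65 kN.
Moment equilibrium about A: M_A = Σ(load moments about A) − R_B·L = 486 − 12.65×11.8 = 336.7 kN·m.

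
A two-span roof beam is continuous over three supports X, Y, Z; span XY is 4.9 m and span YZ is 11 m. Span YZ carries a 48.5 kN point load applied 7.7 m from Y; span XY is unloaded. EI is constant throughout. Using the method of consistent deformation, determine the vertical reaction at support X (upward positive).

R_X = -10.28 kN

Release continuity at Y by inserting a hinge; the redundant is the internal moment M_Y. The primary structure is two simply-supported spans XY and YZ.
Rotations at Y on the released spans (each span's end-slope, ×1/EI):
  span YZ: point load 48.5 at a = 7.7: Pab(L + b)/(6LEI) = 267/EI
  relative rotation θ_0 = (0 + 267)/EI = 267/EI
A unit hogging moment at Y produces rotation L₁/(3EI) + L₂/(3EI) = 5.3/EI.
Compatibility: M_Y·(L₁+L₂)/(3EI) = θ_0, giving M_Y = 50.38 kN·m (hogging).
Span XY, ΣM about X with M_Y applied at Y: R_Y^{XY}·4.9 = 0 + 50.38, so R_Y^{XY} = 10.28 kN and R_X = 0 − 10.28 = -10.28 kN.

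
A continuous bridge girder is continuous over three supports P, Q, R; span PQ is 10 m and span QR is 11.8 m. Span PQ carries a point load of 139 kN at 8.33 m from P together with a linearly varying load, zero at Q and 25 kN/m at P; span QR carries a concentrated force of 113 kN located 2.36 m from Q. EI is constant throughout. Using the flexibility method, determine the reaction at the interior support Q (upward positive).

Insert a hinge at Q; M_Q is the redundant, and each span becomes simply supported.
Discontinuity in slope at Q on the released structure — sum the simple-span end rotations:
  span PQ: point load 139 at a = 8.33: Pab(L + a)/(6LEI) = 590.7/EI
  span PQ: triangular load, peak 25: 7w₀L³/(360EI) = 486.1/EI
  span QR: point load 113 at a = 2.36: Pab(L + b)/(6LEI) = 755.2/EI
  relative rotation θ_0 = (1077 + 755.2)/EI = 1832/EI
A unit hogging moment at Q produces rotation L₁/(3EI) + L₂/(3EI) = 7.267/EI.
Slope continuity at Q: θ_0 = M_Q·7.267/EI, so M_Q = 1832/7.267 = 252.1 kN·m (hogging).
Span PQ, ΣM about P with M_Q applied at Q: R_Q^{PQ}·10 = 1575 + 252.1, so R_Q^{PQ} = 182.7 kN and R_P = 264 − 182.7 = 81.33 kN.
Span QR, ΣM about R: R_Q^{QR}·11.8 = 1067 + 252.1, so R_Q^{QR} = 111.8 kN and R_R = 113 − 111.8 = 1.234 kN.
R_Q = 182.7 + 111.8 = 294.4 kN.

R_Q = 294.4 kN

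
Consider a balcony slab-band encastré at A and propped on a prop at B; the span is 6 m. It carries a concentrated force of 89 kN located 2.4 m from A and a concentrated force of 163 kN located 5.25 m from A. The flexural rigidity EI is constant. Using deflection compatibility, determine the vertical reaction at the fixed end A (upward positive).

Choose R_B as the redundant. The primary structure is the cantilever fixed at A.
Primary-structure tip deflection at B by superposition:
  point load 89 at a = 2.4: Pa²(3L − a)/(6EI) = 1333/EI
  point load 163 at a = 5.25: Pa²(3L − a)/(6EI) = 9547/EI
  δ_0 = 10880/EI
Tip deflection under a unit load at B: L³/(3EI) = 72/EI.
Compatibility at B: δ_0 − R_B·δ_{BB} = 0, so R_B = 10880/72 = 151.1 kN.
Vertical equilibrium: R_A = ΣP − R_B = 252 − 151.1 = 100.9 kN.

R_A = 100.9 kN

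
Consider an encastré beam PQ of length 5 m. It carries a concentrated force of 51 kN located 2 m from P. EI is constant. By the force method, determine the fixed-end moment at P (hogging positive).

M_P = 36.72 kN·m

Release both end moments; the primary structure is a simply-supported span PQ with redundants M_P and M_Q.
Simple-span end rotations at P and Q under the given loads:
  at P: point load 51 at a = 2: Pab(L + b)/(6LEI) = 81.6/EI
  at Q: point load 51 at a = 2: Pab(L + a)/(6LEI) = 71.4/EI
  θ_P0 = 81.6/EI,  θ_Q0 = 71.4/EI
Flexibility coefficients: a unit moment at one end gives L/(3EI) there and L/(6EI) at the far end, so f₁₁ = f₂₂ = 1.667/EI and f₁₂ = f₂₁ = 0.8333/EI.
Compatibility — zero rotation at each built-in end:
  1.667 M_P + 0.8333 M_Q = 81.6
  0.8333 M_P + 1.667 M_Q = 71.4
Solving the pair gives M_P = 36.72 kN·m and M_Q = 24.48 kN·m (hogging).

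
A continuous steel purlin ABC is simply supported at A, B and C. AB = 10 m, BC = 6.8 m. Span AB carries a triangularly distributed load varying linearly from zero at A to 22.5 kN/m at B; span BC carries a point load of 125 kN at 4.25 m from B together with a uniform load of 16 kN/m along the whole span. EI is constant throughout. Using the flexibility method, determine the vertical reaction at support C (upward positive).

R_C = 105.7 kN

Insert a hinge at B; M_B is the redundant, and each span becomes simply supported.
End slopes at the hinge B, treating each span as simply supported:
  span AB: triangular load, peak 22.5: w₀L³/(45EI) = 500/EI
  span BC: point load 125 at a = 4.25: Pab(L + b)/(6LEI) = 310.4/EI
  span BC: UDL 16: wL³/(24EI) = 209.6/EI
  relative rotation θ_0 = (500 + 520.1)/EI = 1020/EI
A unit hogging moment at B produces rotation L₁/(3EI) + L₂/(3EI) = 5.6/EI.
Compatibility: M_B·(L₁+L₂)/(3EI) = θ_0, giving M_B = 182.2 kN·m (hogging).
Span BC, ΣM about C: R_B^{BC}·6.8 = 688.7 + 182.2, so R_B^{BC} = 128.1 kN and R_C = 233.8 − 128.1 = 105.7 kN.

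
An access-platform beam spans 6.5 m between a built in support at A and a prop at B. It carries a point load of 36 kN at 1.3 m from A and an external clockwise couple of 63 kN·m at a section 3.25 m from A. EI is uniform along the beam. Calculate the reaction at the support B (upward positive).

Release the roller at B. Primary structure: cantilever fixed at A.
Deflection at B on the released cantilever, summing each load's contribution:
  point load 36 at a = 1.3: Pa²(3L − a)/(6EI) = 184.5/EI
  clockwise couple 63 at a = 3.25: M₀a(2L − a)/(2EI) = 998.2/EI
  δ_0 = 1183/EI
Tip deflection under a unit load at B: L³/(3EI) = 91.54/EI.
Compatibility at B: δ_0 − R_B·δ_{BB} = 0, so R_B = 1183/91.54 = 12.92 kN.

R_B = 12.92 kN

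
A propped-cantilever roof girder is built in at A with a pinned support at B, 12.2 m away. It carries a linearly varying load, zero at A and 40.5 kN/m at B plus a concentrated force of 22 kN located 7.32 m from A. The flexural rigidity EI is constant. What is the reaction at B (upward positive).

Choose R_B as the redundant. The primary structure is the cantilever fixed at A.
Deflection at B on the released cantilever, summing each load's contribution:
  triangular load, peak 40.5 at the free end: 11w₀L⁴/(120EI) = 82244/EI
  point load 22 at a = 7.32: Pa²(3L − a)/(6EI) = 5753/EI
  δ_0 = 87997/EI
Flexibility coefficient — unit upward force at B: δ_{BB} = L³/(3EI) = 605.3/EI.
The prop prevents deflection at B: R_B = δ_0/δ_{BB} = 87997/605.3 = 145.4 kN.

R_B = 145.4 kN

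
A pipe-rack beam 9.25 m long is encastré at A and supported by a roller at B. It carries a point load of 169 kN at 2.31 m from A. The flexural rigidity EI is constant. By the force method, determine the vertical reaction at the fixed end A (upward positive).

R_A = 154.5 kN

Choose R_B as the redundant. The primary structure is the cantilever fixed at A.
Primary-structure tip deflection at B by superposition:
  point load 169 at a = 2.31: Pa²(3L − a)/(6EI) = 3824/EI
Flexibility coefficient — unit upward force at B: δ_{BB} = L³/(3EI) = 263.8/EI.
Compatibility at B: δ_0 − R_B·δ_{BB} = 0, so R_B = 3824/263.8 = 14.49 kN.
Vertical equilibrium: R_A = ΣP − R_B = 169 − 14.49 = 154.5 kN.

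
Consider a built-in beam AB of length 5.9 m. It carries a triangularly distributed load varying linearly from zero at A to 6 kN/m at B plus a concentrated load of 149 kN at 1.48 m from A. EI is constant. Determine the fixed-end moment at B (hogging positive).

Release both end moments; the primary structure is a simply-supported span AB with redundants M_A and M_B.
Simple-span end rotations at A and B under the given loads:
  at A: triangular load, peak 6: 7w₀L³/(360EI) = 23.96/EI
  at B: triangular load, peak 6: w₀L³/(45EI) = 27.38/EI
  at A: point load 149 at a = 1.48: Pab(L + b)/(6LEI) = 284.1/EI
  at B: point load 149 at a = 1.48: Pab(L + a)/(6LEI) = 203.2/EI
  θ_A0 = 308.1/EI,  θ_B0 = 230.6/EI
Flexibility coefficients: a unit moment at one end gives L/(3EI) there and L/(6EI) at the far end, so f₁₁ = f₂₂ = 1.967/EI and f₁₂ = f₂₁ = 0.9833/EI.
Compatibility — zero rotation at each built-in end:
  1.967 M_A + 0.9833 M_B = 308.1
  0.9833 M_A + 1.967 M_B = 230.6
Solving the pair gives M_A = 130.7 kN·m and M_B = 51.88 kN·m (hogging).

M_B = 51.88 kN·m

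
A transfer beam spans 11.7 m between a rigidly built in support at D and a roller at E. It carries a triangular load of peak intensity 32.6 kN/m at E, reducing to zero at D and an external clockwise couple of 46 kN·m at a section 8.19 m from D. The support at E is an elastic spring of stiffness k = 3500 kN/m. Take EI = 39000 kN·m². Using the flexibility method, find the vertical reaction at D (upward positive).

R_D = 82.71 kN

Take the reaction at E as the redundant and release it; the primary structure is a cantilever fixed at D.
Deflection at E on the released cantilever, summing each load's contribution:
  triangular load, peak 32.6 at the free end: 11w₀L⁴/(120EI) = 55998/EI
  clockwise couple 46 at a = 8.19: M₀a(2L − a)/(2EI) = 2865/EI
  δ_0 = 58863/EI
Tip deflection under a unit load at E: L³/(3EI) = 533.9/EI.
With EI = 39000 kN·m²: δ_0 = 1.5093 m and δ_{EE} = 0.013689 m/kN.
Compatibility — the spring shortens by R_E/k under the reaction it provides: δ_0 − R_E·δ_{EE} = R_E/k. With 1/k = 0.000286 m/kN, R_E = δ_0 / (δ_{EE} + 1/k) = 1.5093 / (0.013689 + 0.000286) = 108 kN.
Vertical equilibrium: R_D = ΣP − R_E = 190.7 − 108 = 82.71 kN.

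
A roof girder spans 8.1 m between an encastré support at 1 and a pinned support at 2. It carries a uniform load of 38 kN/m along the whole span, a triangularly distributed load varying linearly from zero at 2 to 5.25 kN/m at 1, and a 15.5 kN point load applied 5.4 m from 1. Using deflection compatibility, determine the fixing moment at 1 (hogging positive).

M_1 = 353.2 kN·m

Remove the prop at 2; the released (primary) structure is a cantilever built in at 1.
Free-end deflection of the primary structure under the applied loading (downward +):
  UDL 38: wL⁴/(8EI) = 20447/EI
  triangular load, peak 5.25 at the fixed end: w₀L⁴/(30EI) = 753.3/EI
  point load 15.5 at a = 5.4: Pa²(3L − a)/(6EI) = 1424/EI
  δ_0 = 22624/EI
Flexibility coefficient — unit upward force at 2: δ_{22} = L³/(3EI) = 177.1/EI.
Compatibility at 2: δ_0 − R_2·δ_{22} = 0, so R_2 = 22624/177.1 = 127.7 kN.
Moment equilibrium about 1: M_1 = Σ(load moments about 1) − R_2·L = 1388 − 127.7×8.1 = 353.2 kN·m.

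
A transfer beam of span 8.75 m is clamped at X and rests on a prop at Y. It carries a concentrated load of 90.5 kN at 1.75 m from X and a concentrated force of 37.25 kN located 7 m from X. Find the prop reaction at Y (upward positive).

R_Y = 31.29 kN

Release the roller at Y. Primary structure: cantilever fixed at X.
Free-end deflection of the primary structure under the applied loading (downward +):
  point load 90.5 at a = 1.75: Pa²(3L − a)/(6EI) = 1132/EI
  point load 37.25 at a = 7: Pa²(3L − a)/(6EI) = 5856/EI
  δ_0 = 6988/EI
Flexibility coefficient — unit upward force at Y: δ_{YY} = L³/(3EI) = 223.3/EI.
The prop prevents deflection at Y: R_Y = δ_0/δ_{YY} = 6988/223.3 = 31.29 kN.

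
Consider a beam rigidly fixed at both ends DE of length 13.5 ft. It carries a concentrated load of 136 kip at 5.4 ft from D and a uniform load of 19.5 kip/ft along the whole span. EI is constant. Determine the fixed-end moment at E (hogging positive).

Take the two fixed-end moments M_D, M_E as redundants; the released structure is the simple span DE.
Simple-span end rotations at D and E under the given loads:
  at D: point load 136 at a = 5.4: Pab(L + b)/(6LEI) = 1586/EI
  at E: point load 136 at a = 5.4: Pab(L + a)/(6LEI) = 1388/EI
  at D: UDL 19.5: wL³/(24EI) = 1999/EI
  at E: UDL 19.5: wL³/(24EI) = 1999/EI
  θ_D0 = 3585/EI,  θ_E0 = 3387/EI
Flexibility coefficients: a unit moment at one end gives L/(3EI) there and L/(6EI) at the far end, so f₁₁ = f₂₂ = 4.5/EI and f₁₂ = f₂₁ = 2.25/EI.
Compatibility — zero rotation at each built-in end:
  4.5 M_D + 2.25 M_E = 3585
  2.25 M_D + 4.5 M_E = 3387
Solving the pair gives M_D = 560.5 kip·ft and M_E = 472.4 kip·ft (hogging).

M_E = 472.4 kip·ft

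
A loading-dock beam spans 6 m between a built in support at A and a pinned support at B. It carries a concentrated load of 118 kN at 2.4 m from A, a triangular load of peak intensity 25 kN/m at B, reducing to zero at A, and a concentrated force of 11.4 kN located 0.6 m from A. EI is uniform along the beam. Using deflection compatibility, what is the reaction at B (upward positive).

Remove the prop at B; the released (primary) structure is a cantilever built in at A.
Primary-structure tip deflection at B by superposition:
  point load 118 at a = 2.4: Pa²(3L − a)/(6EI) = 1767/EI
  triangular load, peak 25 at the free end: 11w₀L⁴/(120EI) = 2970/EI
  point load 11.4 at a = 0.6: Pa²(3L − a)/(6EI) = 11.9/EI
  δ_0 = 4749/EI
Tip deflection under a unit load at B: L³/(3EI) = 72/EI.
Compatibility at B: δ_0 − R_B·δ_{BB} = 0, so R_B = 4749/72 = 65.96 kN.

R_B = 65.96 kN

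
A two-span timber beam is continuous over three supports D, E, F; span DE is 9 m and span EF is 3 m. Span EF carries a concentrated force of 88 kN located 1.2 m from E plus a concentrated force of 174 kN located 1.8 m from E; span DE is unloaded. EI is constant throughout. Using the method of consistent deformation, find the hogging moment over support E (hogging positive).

Insert a hinge at E; M_E is the redundant, and each span becomes simply supported.
End slopes at the hinge E, treating each span as simply supported:
  span EF: point load 88 at a = 1.2: Pab(L + b)/(6LEI) = 50.69/EI
  span EF: point load 174 at a = 1.8: Pab(L + b)/(6LEI) = 87.7/EI
  relative rotation θ_0 = (0 + 138.4)/EI = 138.4/EI
A unit hogging moment at E produces rotation L₁/(3EI) + L₂/(3EI) = 4/EI.
Compatibility: M_E·(L₁+L₂)/(3EI) = θ_0, giving M_E = 34.6 kN·m (hogging).

M_E = 34.6 kN·m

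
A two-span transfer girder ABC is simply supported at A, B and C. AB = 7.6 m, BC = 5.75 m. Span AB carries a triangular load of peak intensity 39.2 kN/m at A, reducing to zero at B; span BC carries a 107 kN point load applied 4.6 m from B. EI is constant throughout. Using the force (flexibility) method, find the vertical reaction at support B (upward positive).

Release continuity at B by inserting a hinge; the redundant is the internal moment M_B. The primary structure is two simply-supported spans AB and BC.
Discontinuity in slope at B on the released structure — sum the simple-span end rotations:
  span AB: triangular load, peak 39.2: 7w₀L³/(360EI) = 334.6/EI
  span BC: point load 107 at a = 4.6: Pab(L + b)/(6LEI) = 113.2/EI
  relative rotation θ_0 = (334.6 + 113.2)/EI = 447.8/EI
A unit hogging moment at B produces rotation L₁/(3EI) + L₂/(3EI) = 4.45/EI.
Slope continuity at B: θ_0 = M_B·4.45/EI, so M_B = 447.8/4.45 = 100.6 kN·m (hogging).
Span AB, ΣM about A with M_B applied at B: R_B^{AB}·7.6 = 377.4 + 100.6, so R_B^{AB} = 62.89 kN and R_A = 149 − 62.89 = 86.07 kN.
Span BC, ΣM about C: R_B^{BC}·5.75 = 123 + 100.6, so R_B^{BC} = 38.9 kN and R_C = 107 − 38.9 = 68.1 kN.
R_B = 62.89 + 38.9 = 101.8 kN.

R_B = 101.8 kN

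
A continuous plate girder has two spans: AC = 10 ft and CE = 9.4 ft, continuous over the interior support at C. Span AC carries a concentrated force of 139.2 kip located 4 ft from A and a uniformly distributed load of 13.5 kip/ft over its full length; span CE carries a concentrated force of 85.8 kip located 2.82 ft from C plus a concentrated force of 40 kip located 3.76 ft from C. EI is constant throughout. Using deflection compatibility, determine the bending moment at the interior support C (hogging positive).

Release continuity at C by inserting a hinge; the redundant is the internal moment M_C. The primary structure is two simply-supported spans AC and CE.
Discontinuity in slope at C on the released structure — sum the simple-span end rotations:
  span AC: point load 139.2 at a = 4: Pab(L + a)/(6LEI) = 779.5/EI
  span AC: UDL 13.5: wL³/(24EI) = 562.5/EI
  span CE: point load 85.8 at a = 2.82: Pab(L + b)/(6LEI) = 451.1/EI
  span CE: point load 40 at a = 3.76: Pab(L + b)/(6LEI) = 226.2/EI
  relative rotation θ_0 = (1342 + 677.3)/EI = 2019/EI
A unit hogging moment at C produces rotation L₁/(3EI) + L₂/(3EI) = 6.467/EI.
Slope continuity at C: θ_0 = M_C·6.467/EI, so M_C = 2019/6.467 = 312.3 kip·ft (hogging).

M_C = 312.3 kip·ft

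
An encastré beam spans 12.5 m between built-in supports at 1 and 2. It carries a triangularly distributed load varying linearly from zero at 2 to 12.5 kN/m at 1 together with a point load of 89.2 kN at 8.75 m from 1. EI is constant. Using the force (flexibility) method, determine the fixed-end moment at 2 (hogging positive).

Take the two fixed-end moments M_1, M_2 as redundants; the released structure is the simple span 12.
End rotations of the released simple span under the applied load (×1/EI):
  at 1: triangular load, peak 12.5: w₀L³/(45EI) = 542.5/EI
  at 2: triangular load, peak 12.5: 7w₀L³/(360EI) = 474.7/EI
  at 1: point load 89.2 at a = 8.75: Pab(L + b)/(6LEI) = 634.2/EI
  at 2: point load 89.2 at a = 8.75: Pab(L + a)/(6LEI) = 829.3/EI
  θ_10 = 1177/EI,  θ_20 = 1304/EI
Flexibility coefficients: a unit moment at one end gives L/(3EI) there and L/(6EI) at the far end, so f₁₁ = f₂₂ = 4.167/EI and f₁₂ = f₂₁ = 2.083/EI.
Compatibility — zero rotation at each built-in end:
  4.167 M_1 + 2.083 M_2 = 1177
  2.083 M_1 + 4.167 M_2 = 1304
Solving the pair gives M_1 = 167.9 kN·m and M_2 = 229 kN·m (hogging).

M_2 = 229 kN·m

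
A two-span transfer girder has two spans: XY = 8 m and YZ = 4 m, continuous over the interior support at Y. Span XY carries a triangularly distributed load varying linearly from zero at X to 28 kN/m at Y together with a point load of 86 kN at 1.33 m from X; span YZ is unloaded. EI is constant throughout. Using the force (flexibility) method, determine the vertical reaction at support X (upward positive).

R_X = 94.45 kN

Take M_Y as the redundant. Released structure: two simple spans XY and YZ with a hinge at Y.
End slopes at the hinge Y, treating each span as simply supported:
  span XY: triangular load, peak 28: w₀L³/(45EI) = 318.6/EI
  span XY: point load 86 at a = 1.33: Pab(L + a)/(6LEI) = 148.3/EI
  relative rotation θ_0 = (466.9 + 0)/EI = 466.9/EI
A unit hogging moment at Y produces rotation L₁/(3EI) + L₂/(3EI) = 4/EI.
Slope continuity at Y: θ_0 = M_Y·4/EI, so M_Y = 466.9/4 = 116.7 kN·m (hogging).
Span XY, ΣM about X with M_Y applied at Y: R_Y^{XY}·8 = 711.7 + 116.7, so R_Y^{XY} = 103.6 kN and R_X = 198 − 103.6 = 94.45 kN.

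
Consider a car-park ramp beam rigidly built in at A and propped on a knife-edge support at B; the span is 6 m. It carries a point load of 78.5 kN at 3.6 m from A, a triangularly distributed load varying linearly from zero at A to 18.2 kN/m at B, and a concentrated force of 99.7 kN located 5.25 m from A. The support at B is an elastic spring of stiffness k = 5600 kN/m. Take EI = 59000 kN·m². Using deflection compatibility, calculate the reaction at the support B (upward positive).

Take the reaction at B as the redundant and release it; the primary structure is a cantilever fixed at A.
Primary-structure tip deflection at B by superposition:
  point load 78.5 at a = 3.6: Pa²(3L − a)/(6EI) = 2442/EI
  triangular load, peak 18.2 at the free end: 11w₀L⁴/(120EI) = 2162/EI
  point load 99.7 at a = 5.25: Pa²(3L − a)/(6EI) = 5839/EI
  δ_0 = 10443/EI
Tip deflection under a unit load at B: L³/(3EI) = 72/EI.
With EI = 59000 kN·m²: δ_0 = 0.177 m and δ_{BB} = 0.00122 m/kN.
Compatibility — the spring shortens by R_B/k under the reaction it provides: δ_0 − R_B·δ_{BB} = R_B/k. With 1/k = 0.000179 m/kN, R_B = δ_0 / (δ_{BB} + 1/k) = 0.177 / (0.00122 + 0.000179) = 126.5 kN.

R_B = 126.5 kN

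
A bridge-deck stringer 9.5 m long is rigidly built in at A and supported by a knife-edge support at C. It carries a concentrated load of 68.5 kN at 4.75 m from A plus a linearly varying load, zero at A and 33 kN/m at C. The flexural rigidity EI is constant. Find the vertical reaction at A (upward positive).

R_A = 117.6 kN

Take the reaction at C as the redundant and release it; the primary structure is a cantilever fixed at A.
Deflection at C on the released cantilever, summing each load's contribution:
  point load 68.5 at a = 4.75: Pa²(3L − a)/(6EI) = 6118/EI
  triangular load, peak 33 at the free end: 11w₀L⁴/(120EI) = 24639/EI
  δ_0 = 30757/EI
Tip deflection under a unit load at C: L³/(3EI) = 285.8/EI.
Compatibility at C: δ_0 − R_C·δ_{CC} = 0, so R_C = 30757/285.8 = 107.6 kN.
Vertical equilibrium: R_A = ΣP − R_C = 225.2 − 107.6 = 117.6 kN.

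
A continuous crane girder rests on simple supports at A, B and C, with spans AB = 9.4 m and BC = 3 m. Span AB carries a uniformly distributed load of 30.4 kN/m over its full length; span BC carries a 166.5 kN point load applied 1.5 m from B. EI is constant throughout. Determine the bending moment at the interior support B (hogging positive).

Take M_B as the redundant. Released structure: two simple spans AB and BC with a hinge at B.
Rotations at B on the released spans (each span's end-slope, ×1/EI):
  span AB: UDL 30.4: wL³/(24EI) = 1052/EI
  span BC: point load 166.5 at a = 1.5: Pab(L + b)/(6LEI) = 93.66/EI
  relative rotation θ_0 = (1052 + 93.66)/EI = 1146/EI
A unit hogging moment at B produces rotation L₁/(3EI) + L₂/(3EI) = 4.133/EI.
Slope continuity at B: θ_0 = M_B·4.133/EI, so M_B = 1146/4.133 = 277.2 kN·m (hogging).

M_B = 277.2 kN·m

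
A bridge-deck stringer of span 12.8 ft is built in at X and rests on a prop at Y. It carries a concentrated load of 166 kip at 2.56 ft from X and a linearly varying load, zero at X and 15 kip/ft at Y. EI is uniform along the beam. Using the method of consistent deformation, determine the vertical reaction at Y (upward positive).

R_Y = 62.1 kip

Remove the prop at Y; the released (primary) structure is a cantilever built in at X.
Deflection at Y on the released cantilever, summing each load's contribution:
  point load 166 at a = 2.56: Pa²(3L − a)/(6EI) = 6498/EI
  triangular load, peak 15 at the free end: 11w₀L⁴/(120EI) = 36910/EI
  δ_0 = 43408/EI
Flexibility coefficient — unit upward force at Y: δ_{YY} = L³/(3EI) = 699.1/EI.
The prop prevents deflection at Y: R_Y = δ_0/δ_{YY} = 43408/699.1 = 62.1 kip.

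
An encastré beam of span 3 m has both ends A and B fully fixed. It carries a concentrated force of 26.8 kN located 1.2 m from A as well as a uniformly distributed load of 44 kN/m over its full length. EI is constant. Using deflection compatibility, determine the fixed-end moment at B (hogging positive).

M_B = 40.72 kN·m

Take the two fixed-end moments M_A, M_B as redundants; the released structure is the simple span AB.
End rotations of the released simple span under the applied load (×1/EI):
  at A: point load 26.8 at a = 1.2: Pab(L + b)/(6LEI) = 15.44/EI
  at B: point load 26.8 at a = 1.2: Pab(L + a)/(6LEI) = 13.51/EI
  at A: UDL 44: wL³/(24EI) = 49.5/EI
  at B: UDL 44: wL³/(24EI) = 49.5/EI
  θ_A0 = 64.94/EI,  θ_B0 = 63.01/EI
Flexibility coefficients: a unit moment at one end gives L/(3EI) there and L/(6EI) at the far end, so f₁₁ = f₂₂ = 1/EI and f₁₂ = f₂₁ = 0.5/EI.
Compatibility — zero rotation at each built-in end:
  1 M_A + 0.5 M_B = 64.94
  0.5 M_A + 1 M_B = 63.01
Solving the pair gives M_A = 44.58 kN·m and M_B = 40.72 kN·m (hogging).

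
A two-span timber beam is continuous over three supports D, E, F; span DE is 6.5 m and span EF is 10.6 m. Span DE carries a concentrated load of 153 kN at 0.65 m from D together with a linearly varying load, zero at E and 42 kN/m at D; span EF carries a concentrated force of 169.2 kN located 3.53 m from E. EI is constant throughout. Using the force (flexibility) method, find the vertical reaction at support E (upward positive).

Take M_E as the redundant. Released structure: two simple spans DE and EF with a hinge at E.
Rotations at E on the released spans (each span's end-slope, ×1/EI):
  span DE: point load 153 at a = 0.65: Pab(L + a)/(6LEI) = 106.7/EI
  span DE: triangular load, peak 42: 7w₀L³/(360EI) = 224.3/EI
  span EF: point load 169.2 at a = 3.53: Pab(L + b)/(6LEI) = 1173/EI
  relative rotation θ_0 = (330.9 + 1173)/EI = 1504/EI
A unit hogging moment at E produces rotation L₁/(3EI) + L₂/(3EI) = 5.7/EI.
Slope continuity at E: θ_0 = M_E·5.7/EI, so M_E = 1504/5.7 = 263.9 kN·m (hogging).
Span DE, ΣM about D with M_E applied at E: R_E^{DE}·6.5 = 395.2 + 263.9, so R_E^{DE} = 101.4 kN and R_D = 289.5 − 101.4 = 188.1 kN.
Span EF, ΣM about F: R_E^{EF}·10.6 = 1196 + 263.9, so R_E^{EF} = 137.7 kN and R_F = 169.2 − 137.7 = 31.45 kN.
R_E = 101.4 + 137.7 = 239.1 kN.

R_E = 239.1 kN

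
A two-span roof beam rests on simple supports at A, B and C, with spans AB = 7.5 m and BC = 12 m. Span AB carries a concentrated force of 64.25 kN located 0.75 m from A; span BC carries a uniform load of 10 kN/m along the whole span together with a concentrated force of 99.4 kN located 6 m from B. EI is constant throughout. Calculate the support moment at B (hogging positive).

M_B = 257.6 kN·m

Insert a hinge at B; M_B is the redundant, and each span becomes simply supported.
Discontinuity in slope at B on the released structure — sum the simple-span end rotations:
  span AB: point load 64.25 at a = 0.75: Pab(L + a)/(6LEI) = 59.63/EI
  span BC: UDL 10: wL³/(24EI) = 720/EI
  span BC: point load 99.4 at a = 6: Pab(L + b)/(6LEI) = 894.6/EI
  relative rotation θ_0 = (59.63 + 1615)/EI = 1674/EI
A unit hogging moment at B produces rotation L₁/(3EI) + L₂/(3EI) = 6.5/EI.
Slope continuity at B: θ_0 = M_B·6.5/EI, so M_B = 1674/6.5 = 257.6 kN·m (hogging).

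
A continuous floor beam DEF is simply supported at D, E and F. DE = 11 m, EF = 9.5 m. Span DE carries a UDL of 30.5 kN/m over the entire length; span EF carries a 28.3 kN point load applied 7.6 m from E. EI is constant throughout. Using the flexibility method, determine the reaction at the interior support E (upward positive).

R_E = 224.3 kN

Release continuity at E by inserting a hinge; the redundant is the internal moment M_E. The primary structure is two simply-supported spans DE and EF.
Rotations at E on the released spans (each span's end-slope, ×1/EI):
  span DE: UDL 30.5: wL³/(24EI) = 1691/EI
  span EF: point load 28.3 at a = 7.6: Pab(L + b)/(6LEI) = 81.73/EI
  relative rotation θ_0 = (1691 + 81.73)/EI = 1773/EI
A unit hogging moment at E produces rotation L₁/(3EI) + L₂/(3EI) = 6.833/EI.
Compatibility: M_E·(L₁+L₂)/(3EI) = θ_0, giving M_E = 259.5 kN·m (hogging).
Span DE, ΣM about D with M_E applied at E: R_E^{DE}·11 = 1845 + 259.5, so R_E^{DE} = 191.3 kN and R_D = 335.5 − 191.3 = 144.2 kN.
Span EF, ΣM about F: R_E^{EF}·9.5 = 53.77 + 259.5, so R_E^{EF} = 32.98 kN and R_F = 28.3 − 32.98 = -4.675 kN.
R_E = 191.3 + 32.98 = 224.3 kN.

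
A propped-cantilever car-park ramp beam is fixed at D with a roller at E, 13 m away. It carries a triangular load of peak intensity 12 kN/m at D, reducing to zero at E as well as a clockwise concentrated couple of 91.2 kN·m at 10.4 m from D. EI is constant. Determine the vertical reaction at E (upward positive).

R_E = 25.7 kN

Choose R_E as the redundant. The primary structure is the cantilever fixed at D.
Primary-structure tip deflection at E by superposition:
  triangular load, peak 12 at the fixed end: w₀L⁴/(30EI) = 11424/EI
  clockwise couple 91.2 at a = 10.4: M₀a(2L − a)/(2EI) = 7398/EI
  δ_0 = 18823/EI
Tip deflection under a unit load at E: L³/(3EI) = 732.3/EI.
The prop prevents deflection at E: R_E = δ_0/δ_{EE} = 18823/732.3 = 25.7 kN.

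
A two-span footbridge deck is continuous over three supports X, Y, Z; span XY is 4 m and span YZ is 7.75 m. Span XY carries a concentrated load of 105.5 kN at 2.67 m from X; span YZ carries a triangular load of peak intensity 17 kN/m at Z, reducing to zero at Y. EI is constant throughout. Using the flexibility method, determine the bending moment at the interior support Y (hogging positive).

Release continuity at Y by inserting a hinge; the redundant is the internal moment M_Y. The primary structure is two simply-supported spans XY and YZ.
End slopes at the hinge Y, treating each span as simply supported:
  span XY: point load 105.5 at a = 2.67: Pab(L + a)/(6LEI) = 104.1/EI
  span YZ: triangular load, peak 17: 7w₀L³/(360EI) = 153.9/EI
  relative rotation θ_0 = (104.1 + 153.9)/EI = 258/EI
A unit hogging moment at Y produces rotation L₁/(3EI) + L₂/(3EI) = 3.917/EI.
Compatibility: M_Y·(L₁+L₂)/(3EI) = θ_0, giving M_Y = 65.87 kN·m (hogging).

M_Y = 65.87 kN·m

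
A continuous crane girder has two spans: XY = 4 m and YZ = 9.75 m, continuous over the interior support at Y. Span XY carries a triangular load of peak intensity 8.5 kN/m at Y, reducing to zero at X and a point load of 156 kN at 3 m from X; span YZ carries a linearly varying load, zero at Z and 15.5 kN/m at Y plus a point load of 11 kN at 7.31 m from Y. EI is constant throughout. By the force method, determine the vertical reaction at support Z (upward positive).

R_Z = 22.05 kN

Take M_Y as the redundant. Released structure: two simple spans XY and YZ with a hinge at Y.
Rotations at Y on the released spans (each span's end-slope, ×1/EI):
  span XY: triangular load, peak 8.5: w₀L³/(45EI) = 12.09/EI
  span XY: point load 156 at a = 3: Pab(L + a)/(6LEI) = 136.5/EI
  span YZ: triangular load, peak 15.5: w₀L³/(45EI) = 319.3/EI
  span YZ: point load 11 at a = 7.31: Pab(L + b)/(6LEI) = 40.88/EI
  relative rotation θ_0 = (148.6 + 360.1)/EI = 508.7/EI
A unit hogging moment at Y produces rotation L₁/(3EI) + L₂/(3EI) = 4.583/EI.
Compatibility: M_Y·(L₁+L₂)/(3EI) = θ_0, giving M_Y = 111 kN·m (hogging).
Span YZ, ΣM about Z: R_Y^{YZ}·9.75 = 518 + 111, so R_Y^{YZ} = 64.51 kN and R_Z = 86.56 − 64.51 = 22.05 kN.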